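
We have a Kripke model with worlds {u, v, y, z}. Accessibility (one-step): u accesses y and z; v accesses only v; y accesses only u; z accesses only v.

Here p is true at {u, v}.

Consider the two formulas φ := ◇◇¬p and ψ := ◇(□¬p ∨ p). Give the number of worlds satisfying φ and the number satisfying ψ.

For ◇◇¬p:
u: successors {y, z}; ◇¬p there: y:F, z:F. ✗
v: successors {v}; ◇¬p there: v:F. ✗
y: successors {u}; ◇¬p there: u:T. ✓
z: successors {v}; ◇¬p there: v:F. ✗
— 1 world.
For ◇(□¬p ∨ p):
u: successors {y, z}; □¬p ∨ p there: y:F, z:F. ✗
v: successors {v}; □¬p ∨ p there: v:T. ✓
y: successors {u}; □¬p ∨ p there: u:T. ✓
z: successors {v}; □¬p ∨ p there: v:T. ✓
— 3 worlds.

1 and 3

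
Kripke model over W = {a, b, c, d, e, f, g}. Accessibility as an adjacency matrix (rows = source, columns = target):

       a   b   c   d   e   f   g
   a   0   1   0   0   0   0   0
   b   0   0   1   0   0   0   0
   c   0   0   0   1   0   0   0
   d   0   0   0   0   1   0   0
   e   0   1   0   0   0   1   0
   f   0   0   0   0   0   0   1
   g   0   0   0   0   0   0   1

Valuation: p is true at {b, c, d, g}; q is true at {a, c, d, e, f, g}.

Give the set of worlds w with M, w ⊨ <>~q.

a: successors {b}; ~q there: b:T. ✓
b: successors {c}; ~q there: c:F. ✗
c: successors {d}; ~q there: d:F. ✗
d: successors {e}; ~q there: e:F. ✗
e: successors {b, f}; ~q there: b:T, f:F. ✓
f: successors {g}; ~q there: g:F. ✗
g: successors {g}; ~q there: g:F. ✗

{a, e}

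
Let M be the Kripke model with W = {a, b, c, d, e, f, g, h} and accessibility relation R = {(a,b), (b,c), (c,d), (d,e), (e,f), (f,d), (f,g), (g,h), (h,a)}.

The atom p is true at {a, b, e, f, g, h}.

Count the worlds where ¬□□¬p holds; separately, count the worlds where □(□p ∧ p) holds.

6 and 3

For ¬□□¬p:
a: □□¬p is T. ✗
b: □□¬p is T. ✗
c: □□¬p is F. ✓
d: □□¬p is F. ✓
e: □□¬p is F. ✓
f: □□¬p is F. ✓
g: □□¬p is F. ✓
h: □□¬p is F. ✓
— 6 worlds.
For □(□p ∧ p):
a: successors {b}; □p ∧ p there: b:F. ✗
b: successors {c}; □p ∧ p there: c:F. ✗
c: successors {d}; □p ∧ p there: d:F. ✗
d: successors {e}; □p ∧ p there: e:T. ✓
e: successors {f}; □p ∧ p there: f:F. ✗
f: successors {d, g}; □p ∧ p there: d:F, g:T. ✗
g: successors {h}; □p ∧ p there: h:T. ✓
h: successors {a}; □p ∧ p there: a:T. ✓
— 3 worlds.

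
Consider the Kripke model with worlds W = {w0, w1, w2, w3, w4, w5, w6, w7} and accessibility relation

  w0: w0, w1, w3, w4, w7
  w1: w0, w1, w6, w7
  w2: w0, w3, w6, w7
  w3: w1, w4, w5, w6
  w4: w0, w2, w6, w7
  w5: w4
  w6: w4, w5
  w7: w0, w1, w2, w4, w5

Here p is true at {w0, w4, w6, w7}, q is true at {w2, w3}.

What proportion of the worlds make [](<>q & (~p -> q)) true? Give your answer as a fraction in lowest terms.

w0: successors {w0, w1, w3, w4, w7}; <>q & (~p -> q) there: w0:T, w1:F, w3:F, w4:T, w7:T. ✗
w1: successors {w0, w1, w6, w7}; <>q & (~p -> q) there: w0:T, w1:F, w6:F, w7:T. ✗
w2: successors {w0, w3, w6, w7}; <>q & (~p -> q) there: w0:T, w3:F, w6:F, w7:T. ✗
w3: successors {w1, w4, w5, w6}; <>q & (~p -> q) there: w1:F, w4:T, w5:F, w6:F. ✗
w4: successors {w0, w2, w6, w7}; <>q & (~p -> q) there: w0:T, w2:T, w6:F, w7:T. ✗
w5: successors {w4}; <>q & (~p -> q) there: w4:T. ✓
w6: successors {w4, w5}; <>q & (~p -> q) there: w4:T, w5:F. ✗
w7: successors {w0, w1, w2, w4, w5}; <>q & (~p -> q) there: w0:T, w1:F, w2:T, w4:T, w5:F. ✗
That's 1 of 8 worlds, so 1/8.

1/8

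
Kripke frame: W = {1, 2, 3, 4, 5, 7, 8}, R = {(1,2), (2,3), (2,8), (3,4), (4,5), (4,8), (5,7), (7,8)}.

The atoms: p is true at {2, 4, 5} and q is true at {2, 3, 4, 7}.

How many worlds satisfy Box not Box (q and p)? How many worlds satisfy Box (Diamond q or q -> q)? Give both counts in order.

4 and 6

For Box not Box (q and p):
1: successors {2}; not Box (q and p) there: 2:T. ✓
2: successors {3, 8}; not Box (q and p) there: 3:F, 8:F. ✗
3: successors {4}; not Box (q and p) there: 4:T. ✓
4: successors {5, 8}; not Box (q and p) there: 5:T, 8:F. ✗
5: successors {7}; not Box (q and p) there: 7:T. ✓
7: successors {8}; not Box (q and p) there: 8:F. ✗
8: no successors, so Box not Box (q and p) holds vacuously. ✓
— 4 worlds.
For Box (Diamond q or q -> q):
1: successors {2}; Diamond q or q -> q there: 2:T. ✓
2: successors {3, 8}; Diamond q or q -> q there: 3:T, 8:T. ✓
3: successors {4}; Diamond q or q -> q there: 4:T. ✓
4: successors {5, 8}; Diamond q or q -> q there: 5:F, 8:T. ✗
5: successors {7}; Diamond q or q -> q there: 7:T. ✓
7: successors {8}; Diamond q or q -> q there: 8:T. ✓
8: no successors, so Box (Diamond q or q -> q) holds vacuously. ✓
— 6 worlds.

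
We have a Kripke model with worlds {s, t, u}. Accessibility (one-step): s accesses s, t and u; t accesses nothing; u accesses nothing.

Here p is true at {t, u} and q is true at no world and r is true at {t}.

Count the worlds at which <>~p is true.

1

s: successors {s, t, u}; ~p there: s:T, t:F, u:F. ✓
t: no successors, so <>~p fails. ✗
u: no successors, so <>~p fails. ✗
Satisfying worlds: {s}.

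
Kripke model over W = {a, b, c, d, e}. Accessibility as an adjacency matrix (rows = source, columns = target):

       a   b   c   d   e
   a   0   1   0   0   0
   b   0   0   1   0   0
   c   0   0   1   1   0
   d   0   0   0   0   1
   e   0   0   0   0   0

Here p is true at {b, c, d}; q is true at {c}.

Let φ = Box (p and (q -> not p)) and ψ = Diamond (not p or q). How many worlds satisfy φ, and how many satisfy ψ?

2 and 3

For Box (p and (q -> not p)):
a: successors {b}; p and (q -> not p) there: b:T. ✓
b: successors {c}; p and (q -> not p) there: c:F. ✗
c: successors {c, d}; p and (q -> not p) there: c:F, d:T. ✗
d: successors {e}; p and (q -> not p) there: e:F. ✗
e: no successors, so Box (p and (q -> not p)) holds vacuously. ✓
— 2 worlds.
For Diamond (not p or q):
a: successors {b}; not p or q there: b:F. ✗
b: successors {c}; not p or q there: c:T. ✓
c: successors {c, d}; not p or q there: c:T, d:F. ✓
d: successors {e}; not p or q there: e:T. ✓
e: no successors, so Diamond (not p or q) fails. ✗
— 3 worlds.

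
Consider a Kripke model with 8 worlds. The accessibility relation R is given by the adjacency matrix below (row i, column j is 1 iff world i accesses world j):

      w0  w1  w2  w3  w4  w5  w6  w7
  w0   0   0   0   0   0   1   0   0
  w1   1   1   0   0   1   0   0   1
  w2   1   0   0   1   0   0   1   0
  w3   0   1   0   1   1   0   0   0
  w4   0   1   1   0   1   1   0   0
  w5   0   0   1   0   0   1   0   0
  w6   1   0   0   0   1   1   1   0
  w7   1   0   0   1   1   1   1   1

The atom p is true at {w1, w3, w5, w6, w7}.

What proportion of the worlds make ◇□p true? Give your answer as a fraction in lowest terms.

1/2

w0: successors {w5}; □p there: w5:F. ✗
w1: successors {w0, w1, w4, w7}; □p there: w0:T, w1:F, w4:F, w7:F. ✓
w2: successors {w0, w3, w6}; □p there: w0:T, w3:F, w6:F. ✓
w3: successors {w1, w3, w4}; □p there: w1:F, w3:F, w4:F. ✗
w4: successors {w1, w2, w4, w5}; □p there: w1:F, w2:F, w4:F, w5:F. ✗
w5: successors {w2, w5}; □p there: w2:F, w5:F. ✗
w6: successors {w0, w4, w5, w6}; □p there: w0:T, w4:F, w5:F, w6:F. ✓
w7: successors {w0, w3, w4, w5, w6, w7}; □p there: w0:T, w3:F, w4:F, w5:F, w6:F, w7:F. ✓
That's 4 of 8 worlds, so 4/8 = 1/2.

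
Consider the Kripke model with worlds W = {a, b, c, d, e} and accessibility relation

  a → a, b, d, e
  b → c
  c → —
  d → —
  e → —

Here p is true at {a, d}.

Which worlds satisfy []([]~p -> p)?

a: successors {a, b, d, e}; []~p -> p there: a:T, b:F, d:T, e:F. ✗
b: successors {c}; []~p -> p there: c:F. ✗
c: no successors, so []([]~p -> p) holds vacuously. ✓
d: no successors, so []([]~p -> p) holds vacuously. ✓
e: no successors, so []([]~p -> p) holds vacuously. ✓

{c, d, e}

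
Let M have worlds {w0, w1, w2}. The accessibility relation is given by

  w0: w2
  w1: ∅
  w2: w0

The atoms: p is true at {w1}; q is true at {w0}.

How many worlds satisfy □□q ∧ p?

w0: □□q is T, p is F. ✗
w1: □□q is T, p is T. ✓
w2: □□q is F, p is F. ✗
Satisfying worlds: {w1}.

1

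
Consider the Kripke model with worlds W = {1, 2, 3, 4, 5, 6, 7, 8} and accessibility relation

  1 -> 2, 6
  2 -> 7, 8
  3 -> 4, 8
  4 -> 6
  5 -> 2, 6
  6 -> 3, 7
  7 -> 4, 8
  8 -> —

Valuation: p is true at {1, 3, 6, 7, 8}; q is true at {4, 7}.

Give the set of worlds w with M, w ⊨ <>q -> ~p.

1: <>q is F, ~p is F. ✓
2: <>q is T, ~p is T. ✓
3: <>q is T, ~p is F. ✗
4: <>q is F, ~p is T. ✓
5: <>q is F, ~p is T. ✓
6: <>q is T, ~p is F. ✗
7: <>q is T, ~p is F. ✗
8: <>q is F, ~p is F. ✓

{1, 2, 4, 5, 8}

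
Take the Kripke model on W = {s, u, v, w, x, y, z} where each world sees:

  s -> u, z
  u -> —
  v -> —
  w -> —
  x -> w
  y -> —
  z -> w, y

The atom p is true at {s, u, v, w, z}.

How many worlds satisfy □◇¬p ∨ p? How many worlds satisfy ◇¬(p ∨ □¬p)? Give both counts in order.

6 and 0

For □◇¬p ∨ p:
s: □◇¬p is F, p is T. ✓
u: □◇¬p is T, p is T. ✓
v: □◇¬p is T, p is T. ✓
w: □◇¬p is T, p is T. ✓
x: □◇¬p is F, p is F. ✗
y: □◇¬p is T, p is F. ✓
z: □◇¬p is F, p is T. ✓
— 6 worlds.
For ◇¬(p ∨ □¬p):
s: successors {u, z}; ¬(p ∨ □¬p) there: u:F, z:F. ✗
u: no successors, so ◇¬(p ∨ □¬p) fails. ✗
v: no successors, so ◇¬(p ∨ □¬p) fails. ✗
w: no successors, so ◇¬(p ∨ □¬p) fails. ✗
x: successors {w}; ¬(p ∨ □¬p) there: w:F. ✗
y: no successors, so ◇¬(p ∨ □¬p) fails. ✗
z: successors {w, y}; ¬(p ∨ □¬p) there: w:F, y:F. ✗
— 0 worlds.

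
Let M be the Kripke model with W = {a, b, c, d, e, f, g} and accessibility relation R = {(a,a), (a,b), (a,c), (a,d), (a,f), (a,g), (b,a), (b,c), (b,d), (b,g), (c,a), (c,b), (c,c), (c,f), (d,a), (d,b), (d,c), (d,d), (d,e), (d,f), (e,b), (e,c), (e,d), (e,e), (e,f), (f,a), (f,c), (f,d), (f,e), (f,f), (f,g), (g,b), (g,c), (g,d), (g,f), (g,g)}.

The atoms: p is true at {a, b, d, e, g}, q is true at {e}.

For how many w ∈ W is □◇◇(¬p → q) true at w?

a: successors {a, b, c, d, f, g}; ◇◇(¬p → q) there: a:T, b:T, c:T, d:T, f:T, g:T. ✓
b: successors {a, c, d, g}; ◇◇(¬p → q) there: a:T, c:T, d:T, g:T. ✓
c: successors {a, b, c, f}; ◇◇(¬p → q) there: a:T, b:T, c:T, f:T. ✓
d: successors {a, b, c, d, e, f}; ◇◇(¬p → q) there: a:T, b:T, c:T, d:T, e:T, f:T. ✓
e: successors {b, c, d, e, f}; ◇◇(¬p → q) there: b:T, c:T, d:T, e:T, f:T. ✓
f: successors {a, c, d, e, f, g}; ◇◇(¬p → q) there: a:T, c:T, d:T, e:T, f:T, g:T. ✓
g: successors {b, c, d, f, g}; ◇◇(¬p → q) there: b:T, c:T, d:T, f:T, g:T. ✓
Satisfying worlds: {a, b, c, d, e, f, g}.

7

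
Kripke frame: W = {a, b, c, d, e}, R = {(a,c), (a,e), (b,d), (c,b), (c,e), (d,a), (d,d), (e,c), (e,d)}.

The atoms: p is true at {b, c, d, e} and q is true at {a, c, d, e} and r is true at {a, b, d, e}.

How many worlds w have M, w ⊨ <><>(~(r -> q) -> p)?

a: successors {c, e}; <>(~(r -> q) -> p) there: c:T, e:T. ✓
b: successors {d}; <>(~(r -> q) -> p) there: d:T. ✓
c: successors {b, e}; <>(~(r -> q) -> p) there: b:T, e:T. ✓
d: successors {a, d}; <>(~(r -> q) -> p) there: a:T, d:T. ✓
e: successors {c, d}; <>(~(r -> q) -> p) there: c:T, d:T. ✓
Satisfying worlds: {a, b, c, d, e}.

5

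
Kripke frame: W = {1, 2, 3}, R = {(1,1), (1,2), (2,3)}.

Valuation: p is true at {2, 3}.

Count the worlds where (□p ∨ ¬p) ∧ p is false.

1: □p ∨ ¬p is T, p is F. ✗
2: □p ∨ ¬p is T, p is T. ✓
3: □p ∨ ¬p is T, p is T. ✓
Satisfying worlds: {2, 3}.
So (□p ∨ ¬p) ∧ p fails at the other 1 world.

1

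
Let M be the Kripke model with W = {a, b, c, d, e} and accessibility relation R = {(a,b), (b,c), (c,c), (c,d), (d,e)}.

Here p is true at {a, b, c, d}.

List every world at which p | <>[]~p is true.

{a, b, c, d}

a: p is T, <>[]~p is F. ✓
b: p is T, <>[]~p is F. ✓
c: p is T, <>[]~p is T. ✓
d: p is T, <>[]~p is T. ✓
e: p is F, <>[]~p is F. ✗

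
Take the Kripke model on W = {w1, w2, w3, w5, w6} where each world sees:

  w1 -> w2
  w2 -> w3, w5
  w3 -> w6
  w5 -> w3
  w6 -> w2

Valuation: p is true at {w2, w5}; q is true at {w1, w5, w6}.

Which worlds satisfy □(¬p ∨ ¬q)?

w1: successors {w2}; ¬p ∨ ¬q there: w2:T. ✓
w2: successors {w3, w5}; ¬p ∨ ¬q there: w3:T, w5:F. ✗
w3: successors {w6}; ¬p ∨ ¬q there: w6:T. ✓
w5: successors {w3}; ¬p ∨ ¬q there: w3:T. ✓
w6: successors {w2}; ¬p ∨ ¬q there: w2:T. ✓

{w1, w3, w5, w6}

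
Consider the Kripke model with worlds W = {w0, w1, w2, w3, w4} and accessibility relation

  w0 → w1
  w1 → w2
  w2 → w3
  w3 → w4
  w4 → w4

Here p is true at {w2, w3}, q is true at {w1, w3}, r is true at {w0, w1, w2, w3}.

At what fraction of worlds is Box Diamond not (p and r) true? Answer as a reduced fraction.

w0: successors {w1}; Diamond not (p and r) there: w1:F. ✗
w1: successors {w2}; Diamond not (p and r) there: w2:F. ✗
w2: successors {w3}; Diamond not (p and r) there: w3:T. ✓
w3: successors {w4}; Diamond not (p and r) there: w4:T. ✓
w4: successors {w4}; Diamond not (p and r) there: w4:T. ✓
That's 3 of 5 worlds, so 3/5.

3/5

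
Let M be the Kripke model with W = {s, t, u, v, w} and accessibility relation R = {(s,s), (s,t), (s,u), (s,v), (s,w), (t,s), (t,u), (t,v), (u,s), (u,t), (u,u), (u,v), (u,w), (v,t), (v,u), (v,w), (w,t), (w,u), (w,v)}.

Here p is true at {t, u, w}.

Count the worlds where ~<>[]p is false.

s: <>[]p is T. ✗
t: <>[]p is T. ✗
u: <>[]p is T. ✗
v: <>[]p is F. ✓
w: <>[]p is T. ✗
Satisfying worlds: {v}.
So ~<>[]p fails at the other 4 worlds.

4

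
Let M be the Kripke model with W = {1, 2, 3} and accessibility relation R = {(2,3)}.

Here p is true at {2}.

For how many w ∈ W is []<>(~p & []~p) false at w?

1: no successors, so []<>(~p & []~p) holds vacuously. ✓
2: successors {3}; <>(~p & []~p) there: 3:F. ✗
3: no successors, so []<>(~p & []~p) holds vacuously. ✓
Satisfying worlds: {1, 3}.
So []<>(~p & []~p) fails at the other 1 world.

1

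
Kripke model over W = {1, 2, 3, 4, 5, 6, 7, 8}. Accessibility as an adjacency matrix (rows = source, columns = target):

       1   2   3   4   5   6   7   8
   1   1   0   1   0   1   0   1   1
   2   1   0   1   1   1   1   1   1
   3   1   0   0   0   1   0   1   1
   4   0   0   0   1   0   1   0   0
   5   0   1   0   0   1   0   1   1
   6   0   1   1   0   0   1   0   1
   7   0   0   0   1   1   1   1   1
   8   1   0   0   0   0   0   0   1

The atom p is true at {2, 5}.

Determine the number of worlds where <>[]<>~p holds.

8

1: successors {1, 3, 5, 7, 8}; []<>~p there: 1:T, 3:T, 5:T, 7:T, 8:T. ✓
2: successors {1, 3, 4, 5, 6, 7, 8}; []<>~p there: 1:T, 3:T, 4:T, 5:T, 6:T, 7:T, 8:T. ✓
3: successors {1, 5, 7, 8}; []<>~p there: 1:T, 5:T, 7:T, 8:T. ✓
4: successors {4, 6}; []<>~p there: 4:T, 6:T. ✓
5: successors {2, 5, 7, 8}; []<>~p there: 2:T, 5:T, 7:T, 8:T. ✓
6: successors {2, 3, 6, 8}; []<>~p there: 2:T, 3:T, 6:T, 8:T. ✓
7: successors {4, 5, 6, 7, 8}; []<>~p there: 4:T, 5:T, 6:T, 7:T, 8:T. ✓
8: successors {1, 8}; []<>~p there: 1:T, 8:T. ✓
Satisfying worlds: {1, 2, 3, 4, 5, 6, 7, 8}.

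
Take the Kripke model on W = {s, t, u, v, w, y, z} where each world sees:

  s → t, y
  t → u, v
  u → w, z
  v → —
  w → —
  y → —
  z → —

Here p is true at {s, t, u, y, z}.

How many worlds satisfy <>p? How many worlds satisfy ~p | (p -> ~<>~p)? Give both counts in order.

For <>p:
s: successors {t, y}; p there: t:T, y:T. ✓
t: successors {u, v}; p there: u:T, v:F. ✓
u: successors {w, z}; p there: w:F, z:T. ✓
v: no successors, so <>p fails. ✗
w: no successors, so <>p fails. ✗
y: no successors, so <>p fails. ✗
z: no successors, so <>p fails. ✗
— 3 worlds.
For ~p | (p -> ~<>~p):
s: ~p is F, p -> ~<>~p is T. ✓
t: ~p is F, p -> ~<>~p is F. ✗
u: ~p is F, p -> ~<>~p is F. ✗
v: ~p is T, p -> ~<>~p is T. ✓
w: ~p is T, p -> ~<>~p is T. ✓
y: ~p is F, p -> ~<>~p is T. ✓
z: ~p is F, p -> ~<>~p is T. ✓
— 5 worlds.

3 and 5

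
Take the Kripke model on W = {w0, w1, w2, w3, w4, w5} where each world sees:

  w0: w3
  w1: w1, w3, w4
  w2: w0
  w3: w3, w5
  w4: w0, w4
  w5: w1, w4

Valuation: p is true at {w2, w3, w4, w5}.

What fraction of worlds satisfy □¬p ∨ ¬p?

w0: □¬p is F, ¬p is T. ✓
w1: □¬p is F, ¬p is T. ✓
w2: □¬p is T, ¬p is F. ✓
w3: □¬p is F, ¬p is F. ✗
w4: □¬p is F, ¬p is F. ✗
w5: □¬p is F, ¬p is F. ✗
That's 3 of 6 worlds, so 3/6 = 1/2.

1/2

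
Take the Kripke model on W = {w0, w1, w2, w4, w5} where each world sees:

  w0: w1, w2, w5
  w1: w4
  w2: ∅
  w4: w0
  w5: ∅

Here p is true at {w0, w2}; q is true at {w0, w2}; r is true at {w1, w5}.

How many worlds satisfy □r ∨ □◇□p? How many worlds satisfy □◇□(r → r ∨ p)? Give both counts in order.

3 and 4

For □r ∨ □◇□p:
w0: □r is F, □◇□p is F. ✗
w1: □r is F, □◇□p is F. ✗
w2: □r is T, □◇□p is T. ✓
w4: □r is F, □◇□p is T. ✓
w5: □r is T, □◇□p is T. ✓
— 3 worlds.
For □◇□(r → r ∨ p):
w0: successors {w1, w2, w5}; ◇□(r → r ∨ p) there: w1:T, w2:F, w5:F. ✗
w1: successors {w4}; ◇□(r → r ∨ p) there: w4:T. ✓
w2: no successors, so □◇□(r → r ∨ p) holds vacuously. ✓
w4: successors {w0}; ◇□(r → r ∨ p) there: w0:T. ✓
w5: no successors, so □◇□(r → r ∨ p) holds vacuously. ✓
— 4 worlds.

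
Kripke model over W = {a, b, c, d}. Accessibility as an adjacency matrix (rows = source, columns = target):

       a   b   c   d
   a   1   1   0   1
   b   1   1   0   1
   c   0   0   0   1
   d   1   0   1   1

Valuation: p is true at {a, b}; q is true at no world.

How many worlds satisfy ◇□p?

0

a: successors {a, b, d}; □p there: a:F, b:F, d:F. ✗
b: successors {a, b, d}; □p there: a:F, b:F, d:F. ✗
c: successors {d}; □p there: d:F. ✗
d: successors {a, c, d}; □p there: a:F, c:F, d:F. ✗
Satisfying worlds: ∅.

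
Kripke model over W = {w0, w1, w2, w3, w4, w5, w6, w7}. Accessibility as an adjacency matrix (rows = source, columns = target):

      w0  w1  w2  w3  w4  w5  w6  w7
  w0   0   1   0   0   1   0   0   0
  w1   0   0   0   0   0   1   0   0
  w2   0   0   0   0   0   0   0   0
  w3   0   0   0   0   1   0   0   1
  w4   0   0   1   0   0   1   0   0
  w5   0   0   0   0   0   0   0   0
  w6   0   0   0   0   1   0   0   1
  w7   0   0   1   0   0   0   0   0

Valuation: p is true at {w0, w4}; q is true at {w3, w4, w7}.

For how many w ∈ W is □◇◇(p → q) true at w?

2

w0: successors {w1, w4}; ◇◇(p → q) there: w1:F, w4:F. ✗
w1: successors {w5}; ◇◇(p → q) there: w5:F. ✗
w2: no successors, so □◇◇(p → q) holds vacuously. ✓
w3: successors {w4, w7}; ◇◇(p → q) there: w4:F, w7:F. ✗
w4: successors {w2, w5}; ◇◇(p → q) there: w2:F, w5:F. ✗
w5: no successors, so □◇◇(p → q) holds vacuously. ✓
w6: successors {w4, w7}; ◇◇(p → q) there: w4:F, w7:F. ✗
w7: successors {w2}; ◇◇(p → q) there: w2:F. ✗
Satisfying worlds: {w2, w5}.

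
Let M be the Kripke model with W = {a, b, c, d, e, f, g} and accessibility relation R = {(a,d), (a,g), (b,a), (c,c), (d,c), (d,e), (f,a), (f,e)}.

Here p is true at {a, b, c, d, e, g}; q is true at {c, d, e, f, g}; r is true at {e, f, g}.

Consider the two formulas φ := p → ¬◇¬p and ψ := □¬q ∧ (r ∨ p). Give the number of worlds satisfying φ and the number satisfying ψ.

For p → ¬◇¬p:
a: p is T, ¬◇¬p is T. ✓
b: p is T, ¬◇¬p is T. ✓
c: p is T, ¬◇¬p is T. ✓
d: p is T, ¬◇¬p is T. ✓
e: p is T, ¬◇¬p is T. ✓
f: p is F, ¬◇¬p is T. ✓
g: p is T, ¬◇¬p is T. ✓
— 7 worlds.
For □¬q ∧ (r ∨ p):
a: □¬q is F, r ∨ p is T. ✗
b: □¬q is T, r ∨ p is T. ✓
c: □¬q is F, r ∨ p is T. ✗
d: □¬q is F, r ∨ p is T. ✗
e: □¬q is T, r ∨ p is T. ✓
f: □¬q is F, r ∨ p is T. ✗
g: □¬q is T, r ∨ p is T. ✓
— 3 worlds.

7 and 3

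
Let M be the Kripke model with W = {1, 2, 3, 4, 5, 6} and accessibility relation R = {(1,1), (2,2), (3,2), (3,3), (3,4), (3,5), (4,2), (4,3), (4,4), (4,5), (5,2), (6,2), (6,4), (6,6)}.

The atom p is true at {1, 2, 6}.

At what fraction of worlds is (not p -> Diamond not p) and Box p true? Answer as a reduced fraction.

1: not p -> Diamond not p is T, Box p is T. ✓
2: not p -> Diamond not p is T, Box p is T. ✓
3: not p -> Diamond not p is T, Box p is F. ✗
4: not p -> Diamond not p is T, Box p is F. ✗
5: not p -> Diamond not p is F, Box p is T. ✗
6: not p -> Diamond not p is T, Box p is F. ✗
That's 2 of 6 worlds, so 2/6 = 1/3.

1/3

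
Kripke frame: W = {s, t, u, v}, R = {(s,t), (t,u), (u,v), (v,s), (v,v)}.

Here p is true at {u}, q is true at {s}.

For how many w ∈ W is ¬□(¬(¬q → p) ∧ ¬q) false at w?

s: □(¬(¬q → p) ∧ ¬q) is T. ✗
t: □(¬(¬q → p) ∧ ¬q) is F. ✓
u: □(¬(¬q → p) ∧ ¬q) is T. ✗
v: □(¬(¬q → p) ∧ ¬q) is F. ✓
Satisfying worlds: {t, v}.
So ¬□(¬(¬q → p) ∧ ¬q) fails at the other 2 worlds.

2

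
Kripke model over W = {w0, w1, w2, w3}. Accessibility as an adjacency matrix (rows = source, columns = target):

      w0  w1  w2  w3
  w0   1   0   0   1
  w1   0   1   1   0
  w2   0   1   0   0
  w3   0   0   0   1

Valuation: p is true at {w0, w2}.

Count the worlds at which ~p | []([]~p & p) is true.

w0: ~p is F, []([]~p & p) is F. ✗
w1: ~p is T, []([]~p & p) is F. ✓
w2: ~p is F, []([]~p & p) is F. ✗
w3: ~p is T, []([]~p & p) is F. ✓
Satisfying worlds: {w1, w3}.

2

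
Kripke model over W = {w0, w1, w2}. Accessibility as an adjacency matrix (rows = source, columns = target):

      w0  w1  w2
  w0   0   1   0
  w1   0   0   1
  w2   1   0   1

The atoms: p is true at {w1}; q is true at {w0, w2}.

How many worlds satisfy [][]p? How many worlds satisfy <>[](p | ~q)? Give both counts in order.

0 and 1

For [][]p:
w0: successors {w1}; []p there: w1:F. ✗
w1: successors {w2}; []p there: w2:F. ✗
w2: successors {w0, w2}; []p there: w0:T, w2:F. ✗
— 0 worlds.
For <>[](p | ~q):
w0: successors {w1}; [](p | ~q) there: w1:F. ✗
w1: successors {w2}; [](p | ~q) there: w2:F. ✗
w2: successors {w0, w2}; [](p | ~q) there: w0:T, w2:F. ✓
— 1 world.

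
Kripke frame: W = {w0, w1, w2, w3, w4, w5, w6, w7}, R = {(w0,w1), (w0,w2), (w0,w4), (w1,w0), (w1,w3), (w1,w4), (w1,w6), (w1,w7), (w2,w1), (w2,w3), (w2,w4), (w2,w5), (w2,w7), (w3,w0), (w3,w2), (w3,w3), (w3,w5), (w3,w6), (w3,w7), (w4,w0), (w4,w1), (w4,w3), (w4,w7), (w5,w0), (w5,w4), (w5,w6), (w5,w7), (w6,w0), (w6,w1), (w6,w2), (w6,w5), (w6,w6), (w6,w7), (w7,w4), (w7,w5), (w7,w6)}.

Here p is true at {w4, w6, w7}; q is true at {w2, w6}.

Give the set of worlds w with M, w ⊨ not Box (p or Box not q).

{w0, w1, w2, w3, w4, w5, w6, w7}

w0: Box (p or Box not q) is F. ✓
w1: Box (p or Box not q) is F. ✓
w2: Box (p or Box not q) is F. ✓
w3: Box (p or Box not q) is F. ✓
w4: Box (p or Box not q) is F. ✓
w5: Box (p or Box not q) is F. ✓
w6: Box (p or Box not q) is F. ✓
w7: Box (p or Box not q) is F. ✓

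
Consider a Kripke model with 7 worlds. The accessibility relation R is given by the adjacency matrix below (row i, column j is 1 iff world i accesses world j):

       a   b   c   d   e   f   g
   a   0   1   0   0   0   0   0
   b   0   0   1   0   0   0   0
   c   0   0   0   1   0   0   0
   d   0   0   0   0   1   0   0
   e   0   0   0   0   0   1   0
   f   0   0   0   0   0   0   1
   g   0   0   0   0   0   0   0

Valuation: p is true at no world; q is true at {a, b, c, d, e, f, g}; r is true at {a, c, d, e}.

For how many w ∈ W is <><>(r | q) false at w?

a: successors {b}; <>(r | q) there: b:T. ✓
b: successors {c}; <>(r | q) there: c:T. ✓
c: successors {d}; <>(r | q) there: d:T. ✓
d: successors {e}; <>(r | q) there: e:T. ✓
e: successors {f}; <>(r | q) there: f:T. ✓
f: successors {g}; <>(r | q) there: g:F. ✗
g: no successors, so <><>(r | q) fails. ✗
Satisfying worlds: {a, b, c, d, e}.
So <><>(r | q) fails at the other 2 worlds.

2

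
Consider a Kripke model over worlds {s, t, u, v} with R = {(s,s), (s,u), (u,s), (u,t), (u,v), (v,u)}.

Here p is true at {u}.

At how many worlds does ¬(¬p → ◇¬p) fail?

2

s: ¬p → ◇¬p is T. ✗
t: ¬p → ◇¬p is F. ✓
u: ¬p → ◇¬p is T. ✗
v: ¬p → ◇¬p is F. ✓
Satisfying worlds: {t, v}.
So ¬(¬p → ◇¬p) fails at the other 2 worlds.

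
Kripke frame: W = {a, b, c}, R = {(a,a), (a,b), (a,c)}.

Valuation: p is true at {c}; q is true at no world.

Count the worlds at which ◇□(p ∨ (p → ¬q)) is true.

a: successors {a, b, c}; □(p ∨ (p → ¬q)) there: a:T, b:T, c:T. ✓
b: no successors, so ◇□(p ∨ (p → ¬q)) fails. ✗
c: no successors, so ◇□(p ∨ (p → ¬q)) fails. ✗
Satisfying worlds: {a}.

1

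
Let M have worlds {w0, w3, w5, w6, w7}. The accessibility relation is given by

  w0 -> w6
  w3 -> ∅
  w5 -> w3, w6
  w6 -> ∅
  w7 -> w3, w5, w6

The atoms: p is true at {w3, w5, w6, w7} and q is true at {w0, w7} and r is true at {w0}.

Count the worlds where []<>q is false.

3

w0: successors {w6}; <>q there: w6:F. ✗
w3: no successors, so []<>q holds vacuously. ✓
w5: successors {w3, w6}; <>q there: w3:F, w6:F. ✗
w6: no successors, so []<>q holds vacuously. ✓
w7: successors {w3, w5, w6}; <>q there: w3:F, w5:F, w6:F. ✗
Satisfying worlds: {w3, w6}.
So []<>q fails at the other 3 worlds.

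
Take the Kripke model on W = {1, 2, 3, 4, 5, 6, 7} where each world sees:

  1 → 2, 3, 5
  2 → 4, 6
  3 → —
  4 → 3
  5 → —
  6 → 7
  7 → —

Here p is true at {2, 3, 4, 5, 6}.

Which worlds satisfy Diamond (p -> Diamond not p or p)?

{1, 2, 4, 6}

1: successors {2, 3, 5}; p -> Diamond not p or p there: 2:T, 3:T, 5:T. ✓
2: successors {4, 6}; p -> Diamond not p or p there: 4:T, 6:T. ✓
3: no successors, so Diamond (p -> Diamond not p or p) fails. ✗
4: successors {3}; p -> Diamond not p or p there: 3:T. ✓
5: no successors, so Diamond (p -> Diamond not p or p) fails. ✗
6: successors {7}; p -> Diamond not p or p there: 7:T. ✓
7: no successors, so Diamond (p -> Diamond not p or p) fails. ✗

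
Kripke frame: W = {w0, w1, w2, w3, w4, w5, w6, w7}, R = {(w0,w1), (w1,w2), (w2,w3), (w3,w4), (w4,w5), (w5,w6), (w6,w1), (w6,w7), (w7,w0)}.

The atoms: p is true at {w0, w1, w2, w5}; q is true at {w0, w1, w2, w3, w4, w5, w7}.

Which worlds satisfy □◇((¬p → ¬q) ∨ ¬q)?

{w0, w3, w4, w5, w6, w7}

w0: successors {w1}; ◇((¬p → ¬q) ∨ ¬q) there: w1:T. ✓
w1: successors {w2}; ◇((¬p → ¬q) ∨ ¬q) there: w2:F. ✗
w2: successors {w3}; ◇((¬p → ¬q) ∨ ¬q) there: w3:F. ✗
w3: successors {w4}; ◇((¬p → ¬q) ∨ ¬q) there: w4:T. ✓
w4: successors {w5}; ◇((¬p → ¬q) ∨ ¬q) there: w5:T. ✓
w5: successors {w6}; ◇((¬p → ¬q) ∨ ¬q) there: w6:T. ✓
w6: successors {w1, w7}; ◇((¬p → ¬q) ∨ ¬q) there: w1:T, w7:T. ✓
w7: successors {w0}; ◇((¬p → ¬q) ∨ ¬q) there: w0:T. ✓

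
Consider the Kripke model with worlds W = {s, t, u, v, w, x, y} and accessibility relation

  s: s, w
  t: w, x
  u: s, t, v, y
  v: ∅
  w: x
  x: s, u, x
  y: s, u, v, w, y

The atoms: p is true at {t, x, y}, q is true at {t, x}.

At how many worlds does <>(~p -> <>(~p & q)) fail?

s: successors {s, w}; ~p -> <>(~p & q) there: s:F, w:F. ✗
t: successors {w, x}; ~p -> <>(~p & q) there: w:F, x:T. ✓
u: successors {s, t, v, y}; ~p -> <>(~p & q) there: s:F, t:T, v:F, y:T. ✓
v: no successors, so <>(~p -> <>(~p & q)) fails. ✗
w: successors {x}; ~p -> <>(~p & q) there: x:T. ✓
x: successors {s, u, x}; ~p -> <>(~p & q) there: s:F, u:F, x:T. ✓
y: successors {s, u, v, w, y}; ~p -> <>(~p & q) there: s:F, u:F, v:F, w:F, y:T. ✓
Satisfying worlds: {t, u, w, x, y}.
So <>(~p -> <>(~p & q)) fails at the other 2 worlds.

2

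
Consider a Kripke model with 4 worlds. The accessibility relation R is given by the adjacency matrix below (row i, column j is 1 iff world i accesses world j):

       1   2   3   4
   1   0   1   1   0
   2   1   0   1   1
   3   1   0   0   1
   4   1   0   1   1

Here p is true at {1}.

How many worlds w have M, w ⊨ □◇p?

1: successors {2, 3}; ◇p there: 2:T, 3:T. ✓
2: successors {1, 3, 4}; ◇p there: 1:F, 3:T, 4:T. ✗
3: successors {1, 4}; ◇p there: 1:F, 4:T. ✗
4: successors {1, 3, 4}; ◇p there: 1:F, 3:T, 4:T. ✗
Satisfying worlds: {1}.

1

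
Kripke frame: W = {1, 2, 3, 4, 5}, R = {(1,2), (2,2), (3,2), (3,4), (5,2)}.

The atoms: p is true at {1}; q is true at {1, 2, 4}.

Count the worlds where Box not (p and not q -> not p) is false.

1: successors {2}; not (p and not q -> not p) there: 2:F. ✗
2: successors {2}; not (p and not q -> not p) there: 2:F. ✗
3: successors {2, 4}; not (p and not q -> not p) there: 2:F, 4:F. ✗
4: no successors, so Box not (p and not q -> not p) holds vacuously. ✓
5: successors {2}; not (p and not q -> not p) there: 2:F. ✗
Satisfying worlds: {4}.
So Box not (p and not q -> not p) fails at the other 4 worlds.

4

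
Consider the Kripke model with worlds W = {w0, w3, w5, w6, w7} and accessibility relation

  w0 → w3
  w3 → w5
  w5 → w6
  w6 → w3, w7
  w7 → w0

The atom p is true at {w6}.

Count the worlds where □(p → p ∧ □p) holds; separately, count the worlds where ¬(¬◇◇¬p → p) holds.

For □(p → p ∧ □p):
w0: successors {w3}; p → p ∧ □p there: w3:T. ✓
w3: successors {w5}; p → p ∧ □p there: w5:T. ✓
w5: successors {w6}; p → p ∧ □p there: w6:F. ✗
w6: successors {w3, w7}; p → p ∧ □p there: w3:T, w7:T. ✓
w7: successors {w0}; p → p ∧ □p there: w0:T. ✓
— 4 worlds.
For ¬(¬◇◇¬p → p):
w0: ¬◇◇¬p → p is T. ✗
w3: ¬◇◇¬p → p is F. ✓
w5: ¬◇◇¬p → p is T. ✗
w6: ¬◇◇¬p → p is T. ✗
w7: ¬◇◇¬p → p is T. ✗
— 1 world.

4 and 1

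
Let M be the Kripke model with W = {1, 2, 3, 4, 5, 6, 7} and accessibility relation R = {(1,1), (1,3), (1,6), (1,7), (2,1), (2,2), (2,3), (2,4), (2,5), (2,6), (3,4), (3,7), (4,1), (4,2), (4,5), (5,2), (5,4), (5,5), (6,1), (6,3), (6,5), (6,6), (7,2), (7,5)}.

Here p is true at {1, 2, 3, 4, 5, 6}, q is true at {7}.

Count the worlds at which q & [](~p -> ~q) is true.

1

1: q is F, [](~p -> ~q) is F. ✗
2: q is F, [](~p -> ~q) is T. ✗
3: q is F, [](~p -> ~q) is F. ✗
4: q is F, [](~p -> ~q) is T. ✗
5: q is F, [](~p -> ~q) is T. ✗
6: q is F, [](~p -> ~q) is T. ✗
7: q is T, [](~p -> ~q) is T. ✓
Satisfying worlds: {7}.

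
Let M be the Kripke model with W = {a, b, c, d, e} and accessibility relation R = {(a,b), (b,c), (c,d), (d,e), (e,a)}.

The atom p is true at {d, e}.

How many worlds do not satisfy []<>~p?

2

a: successors {b}; <>~p there: b:T. ✓
b: successors {c}; <>~p there: c:F. ✗
c: successors {d}; <>~p there: d:F. ✗
d: successors {e}; <>~p there: e:T. ✓
e: successors {a}; <>~p there: a:T. ✓
Satisfying worlds: {a, d, e}.
So []<>~p fails at the other 2 worlds.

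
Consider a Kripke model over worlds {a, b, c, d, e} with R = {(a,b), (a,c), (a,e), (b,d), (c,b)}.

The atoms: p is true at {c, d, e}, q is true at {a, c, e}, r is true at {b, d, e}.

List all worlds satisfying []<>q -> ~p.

a: []<>q is F, ~p is T. ✓
b: []<>q is F, ~p is T. ✓
c: []<>q is F, ~p is F. ✓
d: []<>q is T, ~p is F. ✗
e: []<>q is T, ~p is F. ✗

{a, b, c}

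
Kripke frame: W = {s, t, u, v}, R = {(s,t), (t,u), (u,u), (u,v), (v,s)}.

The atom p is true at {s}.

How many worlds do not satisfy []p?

s: successors {t}; p there: t:F. ✗
t: successors {u}; p there: u:F. ✗
u: successors {u, v}; p there: u:F, v:F. ✗
v: successors {s}; p there: s:T. ✓
Satisfying worlds: {v}.
So []p fails at the other 3 worlds.

3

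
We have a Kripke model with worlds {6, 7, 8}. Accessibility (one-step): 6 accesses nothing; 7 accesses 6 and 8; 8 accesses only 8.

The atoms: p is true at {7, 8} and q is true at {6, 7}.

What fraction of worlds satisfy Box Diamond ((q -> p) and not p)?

6: no successors, so Box Diamond ((q -> p) and not p) holds vacuously. ✓
7: successors {6, 8}; Diamond ((q -> p) and not p) there: 6:F, 8:F. ✗
8: successors {8}; Diamond ((q -> p) and not p) there: 8:F. ✗
That's 1 of 3 worlds, so 1/3.

1/3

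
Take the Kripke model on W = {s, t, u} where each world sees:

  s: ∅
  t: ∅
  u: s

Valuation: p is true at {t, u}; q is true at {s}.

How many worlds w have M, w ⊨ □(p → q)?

s: no successors, so □(p → q) holds vacuously. ✓
t: no successors, so □(p → q) holds vacuously. ✓
u: successors {s}; p → q there: s:T. ✓
Satisfying worlds: {s, t, u}.

3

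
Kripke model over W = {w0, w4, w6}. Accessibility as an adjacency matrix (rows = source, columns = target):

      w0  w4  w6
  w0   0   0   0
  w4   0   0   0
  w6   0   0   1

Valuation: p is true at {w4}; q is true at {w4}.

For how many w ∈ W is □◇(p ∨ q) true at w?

2

w0: no successors, so □◇(p ∨ q) holds vacuously. ✓
w4: no successors, so □◇(p ∨ q) holds vacuously. ✓
w6: successors {w6}; ◇(p ∨ q) there: w6:F. ✗
Satisfying worlds: {w0, w4}.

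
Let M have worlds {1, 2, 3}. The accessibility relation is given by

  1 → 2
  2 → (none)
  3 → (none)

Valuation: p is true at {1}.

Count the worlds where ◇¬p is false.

1: successors {2}; ¬p there: 2:T. ✓
2: no successors, so ◇¬p fails. ✗
3: no successors, so ◇¬p fails. ✗
Satisfying worlds: {1}.
So ◇¬p fails at the other 2 worlds.

2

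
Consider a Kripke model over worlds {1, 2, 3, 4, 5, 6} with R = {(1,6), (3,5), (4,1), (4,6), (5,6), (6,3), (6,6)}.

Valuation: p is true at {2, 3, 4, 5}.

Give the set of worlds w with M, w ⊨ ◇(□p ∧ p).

1: successors {6}; □p ∧ p there: 6:F. ✗
2: no successors, so ◇(□p ∧ p) fails. ✗
3: successors {5}; □p ∧ p there: 5:F. ✗
4: successors {1, 6}; □p ∧ p there: 1:F, 6:F. ✗
5: successors {6}; □p ∧ p there: 6:F. ✗
6: successors {3, 6}; □p ∧ p there: 3:T, 6:F. ✓

{6}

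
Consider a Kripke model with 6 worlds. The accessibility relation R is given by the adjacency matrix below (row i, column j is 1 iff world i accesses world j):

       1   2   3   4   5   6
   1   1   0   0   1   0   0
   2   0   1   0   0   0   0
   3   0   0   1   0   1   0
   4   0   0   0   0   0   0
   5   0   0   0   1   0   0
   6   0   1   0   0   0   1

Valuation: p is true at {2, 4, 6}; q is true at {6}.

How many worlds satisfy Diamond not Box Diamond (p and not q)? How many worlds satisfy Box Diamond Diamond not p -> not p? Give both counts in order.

2 and 5

For Diamond not Box Diamond (p and not q):
1: successors {1, 4}; not Box Diamond (p and not q) there: 1:T, 4:F. ✓
2: successors {2}; not Box Diamond (p and not q) there: 2:F. ✗
3: successors {3, 5}; not Box Diamond (p and not q) there: 3:T, 5:T. ✓
4: no successors, so Diamond not Box Diamond (p and not q) fails. ✗
5: successors {4}; not Box Diamond (p and not q) there: 4:F. ✗
6: successors {2, 6}; not Box Diamond (p and not q) there: 2:F, 6:F. ✗
— 2 worlds.
For Box Diamond Diamond not p -> not p:
1: Box Diamond Diamond not p is F, not p is T. ✓
2: Box Diamond Diamond not p is F, not p is F. ✓
3: Box Diamond Diamond not p is F, not p is T. ✓
4: Box Diamond Diamond not p is T, not p is F. ✗
5: Box Diamond Diamond not p is F, not p is T. ✓
6: Box Diamond Diamond not p is F, not p is F. ✓
— 5 worlds.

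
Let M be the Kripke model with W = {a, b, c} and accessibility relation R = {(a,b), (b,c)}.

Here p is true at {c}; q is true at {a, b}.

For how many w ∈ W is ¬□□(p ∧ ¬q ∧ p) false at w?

a: □□(p ∧ ¬q ∧ p) is T. ✗
b: □□(p ∧ ¬q ∧ p) is T. ✗
c: □□(p ∧ ¬q ∧ p) is T. ✗
Satisfying worlds: ∅.
So ¬□□(p ∧ ¬q ∧ p) fails at the other 3 worlds.

3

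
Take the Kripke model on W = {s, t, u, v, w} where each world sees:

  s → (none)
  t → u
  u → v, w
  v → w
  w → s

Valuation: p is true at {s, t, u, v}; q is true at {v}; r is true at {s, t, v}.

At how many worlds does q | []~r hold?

3

s: q is F, []~r is T. ✓
t: q is F, []~r is T. ✓
u: q is F, []~r is F. ✗
v: q is T, []~r is T. ✓
w: q is F, []~r is F. ✗
Satisfying worlds: {s, t, v}.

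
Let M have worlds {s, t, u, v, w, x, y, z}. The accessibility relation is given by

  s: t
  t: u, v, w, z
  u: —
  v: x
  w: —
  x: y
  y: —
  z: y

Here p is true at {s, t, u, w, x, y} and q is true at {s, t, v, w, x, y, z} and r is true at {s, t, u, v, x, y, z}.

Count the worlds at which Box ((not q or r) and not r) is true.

s: successors {t}; (not q or r) and not r there: t:F. ✗
t: successors {u, v, w, z}; (not q or r) and not r there: u:F, v:F, w:F, z:F. ✗
u: no successors, so Box ((not q or r) and not r) holds vacuously. ✓
v: successors {x}; (not q or r) and not r there: x:F. ✗
w: no successors, so Box ((not q or r) and not r) holds vacuously. ✓
x: successors {y}; (not q or r) and not r there: y:F. ✗
y: no successors, so Box ((not q or r) and not r) holds vacuously. ✓
z: successors {y}; (not q or r) and not r there: y:F. ✗
Satisfying worlds: {u, w, y}.

3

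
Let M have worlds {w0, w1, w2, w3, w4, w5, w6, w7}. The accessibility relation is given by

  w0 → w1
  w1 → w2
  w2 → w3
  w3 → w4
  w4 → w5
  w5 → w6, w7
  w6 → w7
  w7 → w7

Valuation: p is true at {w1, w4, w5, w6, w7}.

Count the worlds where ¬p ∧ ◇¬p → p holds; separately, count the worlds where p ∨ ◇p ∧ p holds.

7 and 5

For ¬p ∧ ◇¬p → p:
w0: ¬p ∧ ◇¬p is F, p is F. ✓
w1: ¬p ∧ ◇¬p is F, p is T. ✓
w2: ¬p ∧ ◇¬p is T, p is F. ✗
w3: ¬p ∧ ◇¬p is F, p is F. ✓
w4: ¬p ∧ ◇¬p is F, p is T. ✓
w5: ¬p ∧ ◇¬p is F, p is T. ✓
w6: ¬p ∧ ◇¬p is F, p is T. ✓
w7: ¬p ∧ ◇¬p is F, p is T. ✓
— 7 worlds.
For p ∨ ◇p ∧ p:
w0: p is F, ◇p ∧ p is F. ✗
w1: p is T, ◇p ∧ p is F. ✓
w2: p is F, ◇p ∧ p is F. ✗
w3: p is F, ◇p ∧ p is F. ✗
w4: p is T, ◇p ∧ p is T. ✓
w5: p is T, ◇p ∧ p is T. ✓
w6: p is T, ◇p ∧ p is T. ✓
w7: p is T, ◇p ∧ p is T. ✓
— 5 worlds.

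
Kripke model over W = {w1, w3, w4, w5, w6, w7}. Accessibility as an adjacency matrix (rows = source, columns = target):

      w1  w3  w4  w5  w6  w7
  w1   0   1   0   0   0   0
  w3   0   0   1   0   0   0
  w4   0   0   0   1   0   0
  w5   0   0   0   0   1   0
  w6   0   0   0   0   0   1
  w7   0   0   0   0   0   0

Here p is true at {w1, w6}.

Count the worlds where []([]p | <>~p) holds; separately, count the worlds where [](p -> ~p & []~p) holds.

6 and 5

For []([]p | <>~p):
w1: successors {w3}; []p | <>~p there: w3:T. ✓
w3: successors {w4}; []p | <>~p there: w4:T. ✓
w4: successors {w5}; []p | <>~p there: w5:T. ✓
w5: successors {w6}; []p | <>~p there: w6:T. ✓
w6: successors {w7}; []p | <>~p there: w7:T. ✓
w7: no successors, so []([]p | <>~p) holds vacuously. ✓
— 6 worlds.
For [](p -> ~p & []~p):
w1: successors {w3}; p -> ~p & []~p there: w3:T. ✓
w3: successors {w4}; p -> ~p & []~p there: w4:T. ✓
w4: successors {w5}; p -> ~p & []~p there: w5:T. ✓
w5: successors {w6}; p -> ~p & []~p there: w6:F. ✗
w6: successors {w7}; p -> ~p & []~p there: w7:T. ✓
w7: no successors, so [](p -> ~p & []~p) holds vacuously. ✓
— 5 worlds.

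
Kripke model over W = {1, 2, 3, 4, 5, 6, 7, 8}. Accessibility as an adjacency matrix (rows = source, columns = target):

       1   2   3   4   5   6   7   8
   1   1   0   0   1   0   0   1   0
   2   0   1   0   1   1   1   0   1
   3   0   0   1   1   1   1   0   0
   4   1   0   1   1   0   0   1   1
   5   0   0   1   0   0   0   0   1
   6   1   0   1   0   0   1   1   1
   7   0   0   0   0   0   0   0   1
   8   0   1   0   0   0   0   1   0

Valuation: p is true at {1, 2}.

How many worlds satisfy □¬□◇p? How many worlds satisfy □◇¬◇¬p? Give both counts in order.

For □¬□◇p:
1: successors {1, 4, 7}; ¬□◇p there: 1:T, 4:T, 7:F. ✗
2: successors {2, 4, 5, 6, 8}; ¬□◇p there: 2:T, 4:T, 5:T, 6:T, 8:T. ✓
3: successors {3, 4, 5, 6}; ¬□◇p there: 3:T, 4:T, 5:T, 6:T. ✓
4: successors {1, 3, 4, 7, 8}; ¬□◇p there: 1:T, 3:T, 4:T, 7:F, 8:T. ✗
5: successors {3, 8}; ¬□◇p there: 3:T, 8:T. ✓
6: successors {1, 3, 6, 7, 8}; ¬□◇p there: 1:T, 3:T, 6:T, 7:F, 8:T. ✗
7: successors {8}; ¬□◇p there: 8:T. ✓
8: successors {2, 7}; ¬□◇p there: 2:T, 7:F. ✗
— 4 worlds.
For □◇¬◇¬p:
1: successors {1, 4, 7}; ◇¬◇¬p there: 1:F, 4:F, 7:F. ✗
2: successors {2, 4, 5, 6, 8}; ◇¬◇¬p there: 2:F, 4:F, 5:F, 6:F, 8:F. ✗
3: successors {3, 4, 5, 6}; ◇¬◇¬p there: 3:F, 4:F, 5:F, 6:F. ✗
4: successors {1, 3, 4, 7, 8}; ◇¬◇¬p there: 1:F, 3:F, 4:F, 7:F, 8:F. ✗
5: successors {3, 8}; ◇¬◇¬p there: 3:F, 8:F. ✗
6: successors {1, 3, 6, 7, 8}; ◇¬◇¬p there: 1:F, 3:F, 6:F, 7:F, 8:F. ✗
7: successors {8}; ◇¬◇¬p there: 8:F. ✗
8: successors {2, 7}; ◇¬◇¬p there: 2:F, 7:F. ✗
— 0 worlds.

4 and 0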